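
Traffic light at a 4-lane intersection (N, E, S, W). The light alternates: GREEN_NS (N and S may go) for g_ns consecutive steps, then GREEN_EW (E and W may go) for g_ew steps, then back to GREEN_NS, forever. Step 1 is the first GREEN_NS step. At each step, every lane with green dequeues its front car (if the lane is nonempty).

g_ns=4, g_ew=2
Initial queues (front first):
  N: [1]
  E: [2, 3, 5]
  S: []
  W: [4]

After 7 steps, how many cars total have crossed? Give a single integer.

Step 1 [NS]: N:car1-GO,E:wait,S:empty,W:wait | queues: N=0 E=3 S=0 W=1
Step 2 [NS]: N:empty,E:wait,S:empty,W:wait | queues: N=0 E=3 S=0 W=1
Step 3 [NS]: N:empty,E:wait,S:empty,W:wait | queues: N=0 E=3 S=0 W=1
Step 4 [NS]: N:empty,E:wait,S:empty,W:wait | queues: N=0 E=3 S=0 W=1
Step 5 [EW]: N:wait,E:car2-GO,S:wait,W:car4-GO | queues: N=0 E=2 S=0 W=0
Step 6 [EW]: N:wait,E:car3-GO,S:wait,W:empty | queues: N=0 E=1 S=0 W=0
Step 7 [NS]: N:empty,E:wait,S:empty,W:wait | queues: N=0 E=1 S=0 W=0
Cars crossed by step 7: 4

Answer: 4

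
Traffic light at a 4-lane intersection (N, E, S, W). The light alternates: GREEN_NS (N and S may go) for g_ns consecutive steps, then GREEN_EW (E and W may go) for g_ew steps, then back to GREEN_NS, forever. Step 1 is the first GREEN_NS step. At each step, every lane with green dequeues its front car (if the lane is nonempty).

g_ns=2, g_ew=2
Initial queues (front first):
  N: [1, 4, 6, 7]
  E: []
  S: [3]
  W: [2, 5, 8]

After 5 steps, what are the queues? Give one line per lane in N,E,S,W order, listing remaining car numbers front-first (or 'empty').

Step 1 [NS]: N:car1-GO,E:wait,S:car3-GO,W:wait | queues: N=3 E=0 S=0 W=3
Step 2 [NS]: N:car4-GO,E:wait,S:empty,W:wait | queues: N=2 E=0 S=0 W=3
Step 3 [EW]: N:wait,E:empty,S:wait,W:car2-GO | queues: N=2 E=0 S=0 W=2
Step 4 [EW]: N:wait,E:empty,S:wait,W:car5-GO | queues: N=2 E=0 S=0 W=1
Step 5 [NS]: N:car6-GO,E:wait,S:empty,W:wait | queues: N=1 E=0 S=0 W=1

N: 7
E: empty
S: empty
W: 8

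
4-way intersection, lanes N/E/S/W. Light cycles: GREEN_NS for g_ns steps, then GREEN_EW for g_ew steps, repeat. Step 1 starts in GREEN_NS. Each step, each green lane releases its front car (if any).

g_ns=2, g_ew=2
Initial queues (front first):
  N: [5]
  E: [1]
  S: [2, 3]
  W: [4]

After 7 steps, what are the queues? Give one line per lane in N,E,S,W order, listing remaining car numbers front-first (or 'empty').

Step 1 [NS]: N:car5-GO,E:wait,S:car2-GO,W:wait | queues: N=0 E=1 S=1 W=1
Step 2 [NS]: N:empty,E:wait,S:car3-GO,W:wait | queues: N=0 E=1 S=0 W=1
Step 3 [EW]: N:wait,E:car1-GO,S:wait,W:car4-GO | queues: N=0 E=0 S=0 W=0

N: empty
E: empty
S: empty
W: empty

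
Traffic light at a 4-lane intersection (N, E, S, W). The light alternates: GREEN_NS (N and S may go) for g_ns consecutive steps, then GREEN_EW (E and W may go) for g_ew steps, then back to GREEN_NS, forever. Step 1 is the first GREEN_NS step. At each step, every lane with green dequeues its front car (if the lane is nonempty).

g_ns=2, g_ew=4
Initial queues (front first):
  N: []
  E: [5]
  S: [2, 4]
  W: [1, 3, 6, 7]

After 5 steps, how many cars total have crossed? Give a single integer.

Answer: 6

Derivation:
Step 1 [NS]: N:empty,E:wait,S:car2-GO,W:wait | queues: N=0 E=1 S=1 W=4
Step 2 [NS]: N:empty,E:wait,S:car4-GO,W:wait | queues: N=0 E=1 S=0 W=4
Step 3 [EW]: N:wait,E:car5-GO,S:wait,W:car1-GO | queues: N=0 E=0 S=0 W=3
Step 4 [EW]: N:wait,E:empty,S:wait,W:car3-GO | queues: N=0 E=0 S=0 W=2
Step 5 [EW]: N:wait,E:empty,S:wait,W:car6-GO | queues: N=0 E=0 S=0 W=1
Cars crossed by step 5: 6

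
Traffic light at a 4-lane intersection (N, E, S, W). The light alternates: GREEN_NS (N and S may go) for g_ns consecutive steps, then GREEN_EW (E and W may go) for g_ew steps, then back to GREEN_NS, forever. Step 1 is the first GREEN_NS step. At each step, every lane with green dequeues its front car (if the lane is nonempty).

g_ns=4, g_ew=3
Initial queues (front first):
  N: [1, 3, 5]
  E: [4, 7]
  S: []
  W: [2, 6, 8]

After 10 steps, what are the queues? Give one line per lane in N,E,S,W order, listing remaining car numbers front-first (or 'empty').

Step 1 [NS]: N:car1-GO,E:wait,S:empty,W:wait | queues: N=2 E=2 S=0 W=3
Step 2 [NS]: N:car3-GO,E:wait,S:empty,W:wait | queues: N=1 E=2 S=0 W=3
Step 3 [NS]: N:car5-GO,E:wait,S:empty,W:wait | queues: N=0 E=2 S=0 W=3
Step 4 [NS]: N:empty,E:wait,S:empty,W:wait | queues: N=0 E=2 S=0 W=3
Step 5 [EW]: N:wait,E:car4-GO,S:wait,W:car2-GO | queues: N=0 E=1 S=0 W=2
Step 6 [EW]: N:wait,E:car7-GO,S:wait,W:car6-GO | queues: N=0 E=0 S=0 W=1
Step 7 [EW]: N:wait,E:empty,S:wait,W:car8-GO | queues: N=0 E=0 S=0 W=0

N: empty
E: empty
S: empty
W: empty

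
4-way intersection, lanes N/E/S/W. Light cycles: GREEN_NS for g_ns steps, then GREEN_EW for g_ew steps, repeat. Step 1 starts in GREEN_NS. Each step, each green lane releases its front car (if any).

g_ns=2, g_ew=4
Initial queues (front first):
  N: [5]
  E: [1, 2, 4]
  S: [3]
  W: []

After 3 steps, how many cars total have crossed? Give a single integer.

Answer: 3

Derivation:
Step 1 [NS]: N:car5-GO,E:wait,S:car3-GO,W:wait | queues: N=0 E=3 S=0 W=0
Step 2 [NS]: N:empty,E:wait,S:empty,W:wait | queues: N=0 E=3 S=0 W=0
Step 3 [EW]: N:wait,E:car1-GO,S:wait,W:empty | queues: N=0 E=2 S=0 W=0
Cars crossed by step 3: 3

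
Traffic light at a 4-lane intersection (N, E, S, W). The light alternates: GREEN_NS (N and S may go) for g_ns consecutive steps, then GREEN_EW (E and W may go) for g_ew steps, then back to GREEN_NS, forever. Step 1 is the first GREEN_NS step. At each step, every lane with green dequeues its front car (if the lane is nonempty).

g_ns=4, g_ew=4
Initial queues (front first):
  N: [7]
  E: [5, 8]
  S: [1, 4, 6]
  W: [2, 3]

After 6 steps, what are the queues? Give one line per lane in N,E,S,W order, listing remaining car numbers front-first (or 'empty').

Step 1 [NS]: N:car7-GO,E:wait,S:car1-GO,W:wait | queues: N=0 E=2 S=2 W=2
Step 2 [NS]: N:empty,E:wait,S:car4-GO,W:wait | queues: N=0 E=2 S=1 W=2
Step 3 [NS]: N:empty,E:wait,S:car6-GO,W:wait | queues: N=0 E=2 S=0 W=2
Step 4 [NS]: N:empty,E:wait,S:empty,W:wait | queues: N=0 E=2 S=0 W=2
Step 5 [EW]: N:wait,E:car5-GO,S:wait,W:car2-GO | queues: N=0 E=1 S=0 W=1
Step 6 [EW]: N:wait,E:car8-GO,S:wait,W:car3-GO | queues: N=0 E=0 S=0 W=0

N: empty
E: empty
S: empty
W: empty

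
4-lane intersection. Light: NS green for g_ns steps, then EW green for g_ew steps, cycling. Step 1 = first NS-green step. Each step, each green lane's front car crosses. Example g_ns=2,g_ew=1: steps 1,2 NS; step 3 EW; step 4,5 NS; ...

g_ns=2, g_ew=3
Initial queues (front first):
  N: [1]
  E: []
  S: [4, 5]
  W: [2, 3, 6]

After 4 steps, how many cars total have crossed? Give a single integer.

Step 1 [NS]: N:car1-GO,E:wait,S:car4-GO,W:wait | queues: N=0 E=0 S=1 W=3
Step 2 [NS]: N:empty,E:wait,S:car5-GO,W:wait | queues: N=0 E=0 S=0 W=3
Step 3 [EW]: N:wait,E:empty,S:wait,W:car2-GO | queues: N=0 E=0 S=0 W=2
Step 4 [EW]: N:wait,E:empty,S:wait,W:car3-GO | queues: N=0 E=0 S=0 W=1
Cars crossed by step 4: 5

Answer: 5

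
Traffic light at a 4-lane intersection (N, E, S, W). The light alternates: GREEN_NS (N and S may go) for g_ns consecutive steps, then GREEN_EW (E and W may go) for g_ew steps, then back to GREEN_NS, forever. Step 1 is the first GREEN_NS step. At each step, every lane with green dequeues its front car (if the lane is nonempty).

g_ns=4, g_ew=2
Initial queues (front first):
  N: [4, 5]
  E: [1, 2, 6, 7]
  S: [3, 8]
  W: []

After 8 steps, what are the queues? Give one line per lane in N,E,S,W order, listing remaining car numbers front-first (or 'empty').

Step 1 [NS]: N:car4-GO,E:wait,S:car3-GO,W:wait | queues: N=1 E=4 S=1 W=0
Step 2 [NS]: N:car5-GO,E:wait,S:car8-GO,W:wait | queues: N=0 E=4 S=0 W=0
Step 3 [NS]: N:empty,E:wait,S:empty,W:wait | queues: N=0 E=4 S=0 W=0
Step 4 [NS]: N:empty,E:wait,S:empty,W:wait | queues: N=0 E=4 S=0 W=0
Step 5 [EW]: N:wait,E:car1-GO,S:wait,W:empty | queues: N=0 E=3 S=0 W=0
Step 6 [EW]: N:wait,E:car2-GO,S:wait,W:empty | queues: N=0 E=2 S=0 W=0
Step 7 [NS]: N:empty,E:wait,S:empty,W:wait | queues: N=0 E=2 S=0 W=0
Step 8 [NS]: N:empty,E:wait,S:empty,W:wait | queues: N=0 E=2 S=0 W=0

N: empty
E: 6 7
S: empty
W: empty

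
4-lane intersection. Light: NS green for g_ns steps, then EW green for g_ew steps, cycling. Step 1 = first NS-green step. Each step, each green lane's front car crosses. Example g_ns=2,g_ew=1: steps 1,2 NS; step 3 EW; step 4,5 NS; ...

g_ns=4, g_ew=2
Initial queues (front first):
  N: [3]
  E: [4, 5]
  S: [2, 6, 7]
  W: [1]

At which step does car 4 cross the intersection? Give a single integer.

Step 1 [NS]: N:car3-GO,E:wait,S:car2-GO,W:wait | queues: N=0 E=2 S=2 W=1
Step 2 [NS]: N:empty,E:wait,S:car6-GO,W:wait | queues: N=0 E=2 S=1 W=1
Step 3 [NS]: N:empty,E:wait,S:car7-GO,W:wait | queues: N=0 E=2 S=0 W=1
Step 4 [NS]: N:empty,E:wait,S:empty,W:wait | queues: N=0 E=2 S=0 W=1
Step 5 [EW]: N:wait,E:car4-GO,S:wait,W:car1-GO | queues: N=0 E=1 S=0 W=0
Step 6 [EW]: N:wait,E:car5-GO,S:wait,W:empty | queues: N=0 E=0 S=0 W=0
Car 4 crosses at step 5

5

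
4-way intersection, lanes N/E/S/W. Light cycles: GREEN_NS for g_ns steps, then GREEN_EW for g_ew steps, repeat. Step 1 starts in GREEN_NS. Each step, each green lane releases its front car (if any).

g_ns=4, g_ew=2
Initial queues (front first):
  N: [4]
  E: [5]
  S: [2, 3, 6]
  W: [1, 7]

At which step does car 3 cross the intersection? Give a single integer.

Step 1 [NS]: N:car4-GO,E:wait,S:car2-GO,W:wait | queues: N=0 E=1 S=2 W=2
Step 2 [NS]: N:empty,E:wait,S:car3-GO,W:wait | queues: N=0 E=1 S=1 W=2
Step 3 [NS]: N:empty,E:wait,S:car6-GO,W:wait | queues: N=0 E=1 S=0 W=2
Step 4 [NS]: N:empty,E:wait,S:empty,W:wait | queues: N=0 E=1 S=0 W=2
Step 5 [EW]: N:wait,E:car5-GO,S:wait,W:car1-GO | queues: N=0 E=0 S=0 W=1
Step 6 [EW]: N:wait,E:empty,S:wait,W:car7-GO | queues: N=0 E=0 S=0 W=0
Car 3 crosses at step 2

2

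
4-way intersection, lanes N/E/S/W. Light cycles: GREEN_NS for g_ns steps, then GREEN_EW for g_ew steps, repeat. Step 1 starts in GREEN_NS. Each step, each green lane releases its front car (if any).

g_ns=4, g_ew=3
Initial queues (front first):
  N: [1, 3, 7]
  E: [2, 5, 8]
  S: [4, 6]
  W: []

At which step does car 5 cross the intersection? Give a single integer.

Step 1 [NS]: N:car1-GO,E:wait,S:car4-GO,W:wait | queues: N=2 E=3 S=1 W=0
Step 2 [NS]: N:car3-GO,E:wait,S:car6-GO,W:wait | queues: N=1 E=3 S=0 W=0
Step 3 [NS]: N:car7-GO,E:wait,S:empty,W:wait | queues: N=0 E=3 S=0 W=0
Step 4 [NS]: N:empty,E:wait,S:empty,W:wait | queues: N=0 E=3 S=0 W=0
Step 5 [EW]: N:wait,E:car2-GO,S:wait,W:empty | queues: N=0 E=2 S=0 W=0
Step 6 [EW]: N:wait,E:car5-GO,S:wait,W:empty | queues: N=0 E=1 S=0 W=0
Step 7 [EW]: N:wait,E:car8-GO,S:wait,W:empty | queues: N=0 E=0 S=0 W=0
Car 5 crosses at step 6

6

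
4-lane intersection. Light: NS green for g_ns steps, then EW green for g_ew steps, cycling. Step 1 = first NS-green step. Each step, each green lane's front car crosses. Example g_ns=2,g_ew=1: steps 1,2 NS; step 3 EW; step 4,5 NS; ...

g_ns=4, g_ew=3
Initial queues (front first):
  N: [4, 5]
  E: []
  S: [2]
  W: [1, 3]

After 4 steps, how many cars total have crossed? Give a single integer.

Answer: 3

Derivation:
Step 1 [NS]: N:car4-GO,E:wait,S:car2-GO,W:wait | queues: N=1 E=0 S=0 W=2
Step 2 [NS]: N:car5-GO,E:wait,S:empty,W:wait | queues: N=0 E=0 S=0 W=2
Step 3 [NS]: N:empty,E:wait,S:empty,W:wait | queues: N=0 E=0 S=0 W=2
Step 4 [NS]: N:empty,E:wait,S:empty,W:wait | queues: N=0 E=0 S=0 W=2
Cars crossed by step 4: 3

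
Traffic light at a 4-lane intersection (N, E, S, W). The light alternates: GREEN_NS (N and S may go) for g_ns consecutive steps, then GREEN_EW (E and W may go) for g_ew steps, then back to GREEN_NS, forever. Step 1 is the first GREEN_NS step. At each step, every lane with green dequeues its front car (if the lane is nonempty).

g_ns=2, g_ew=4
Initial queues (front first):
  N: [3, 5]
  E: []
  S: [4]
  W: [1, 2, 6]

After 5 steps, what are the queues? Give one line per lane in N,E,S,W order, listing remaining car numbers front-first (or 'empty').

Step 1 [NS]: N:car3-GO,E:wait,S:car4-GO,W:wait | queues: N=1 E=0 S=0 W=3
Step 2 [NS]: N:car5-GO,E:wait,S:empty,W:wait | queues: N=0 E=0 S=0 W=3
Step 3 [EW]: N:wait,E:empty,S:wait,W:car1-GO | queues: N=0 E=0 S=0 W=2
Step 4 [EW]: N:wait,E:empty,S:wait,W:car2-GO | queues: N=0 E=0 S=0 W=1
Step 5 [EW]: N:wait,E:empty,S:wait,W:car6-GO | queues: N=0 E=0 S=0 W=0

N: empty
E: empty
S: empty
W: empty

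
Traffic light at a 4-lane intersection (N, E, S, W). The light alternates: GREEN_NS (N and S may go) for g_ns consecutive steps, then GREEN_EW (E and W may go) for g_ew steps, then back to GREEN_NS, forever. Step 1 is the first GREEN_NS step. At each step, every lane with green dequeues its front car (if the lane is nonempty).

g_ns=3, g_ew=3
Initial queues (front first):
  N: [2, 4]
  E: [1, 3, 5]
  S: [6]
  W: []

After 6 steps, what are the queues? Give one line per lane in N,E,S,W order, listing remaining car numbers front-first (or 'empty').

Step 1 [NS]: N:car2-GO,E:wait,S:car6-GO,W:wait | queues: N=1 E=3 S=0 W=0
Step 2 [NS]: N:car4-GO,E:wait,S:empty,W:wait | queues: N=0 E=3 S=0 W=0
Step 3 [NS]: N:empty,E:wait,S:empty,W:wait | queues: N=0 E=3 S=0 W=0
Step 4 [EW]: N:wait,E:car1-GO,S:wait,W:empty | queues: N=0 E=2 S=0 W=0
Step 5 [EW]: N:wait,E:car3-GO,S:wait,W:empty | queues: N=0 E=1 S=0 W=0
Step 6 [EW]: N:wait,E:car5-GO,S:wait,W:empty | queues: N=0 E=0 S=0 W=0

N: empty
E: empty
S: empty
W: empty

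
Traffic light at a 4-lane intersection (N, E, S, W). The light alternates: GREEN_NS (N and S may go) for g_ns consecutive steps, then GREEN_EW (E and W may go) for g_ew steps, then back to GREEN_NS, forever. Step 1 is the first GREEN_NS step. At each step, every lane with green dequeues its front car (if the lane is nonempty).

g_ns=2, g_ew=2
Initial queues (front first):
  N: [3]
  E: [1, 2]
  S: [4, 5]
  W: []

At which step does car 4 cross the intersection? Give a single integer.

Step 1 [NS]: N:car3-GO,E:wait,S:car4-GO,W:wait | queues: N=0 E=2 S=1 W=0
Step 2 [NS]: N:empty,E:wait,S:car5-GO,W:wait | queues: N=0 E=2 S=0 W=0
Step 3 [EW]: N:wait,E:car1-GO,S:wait,W:empty | queues: N=0 E=1 S=0 W=0
Step 4 [EW]: N:wait,E:car2-GO,S:wait,W:empty | queues: N=0 E=0 S=0 W=0
Car 4 crosses at step 1

1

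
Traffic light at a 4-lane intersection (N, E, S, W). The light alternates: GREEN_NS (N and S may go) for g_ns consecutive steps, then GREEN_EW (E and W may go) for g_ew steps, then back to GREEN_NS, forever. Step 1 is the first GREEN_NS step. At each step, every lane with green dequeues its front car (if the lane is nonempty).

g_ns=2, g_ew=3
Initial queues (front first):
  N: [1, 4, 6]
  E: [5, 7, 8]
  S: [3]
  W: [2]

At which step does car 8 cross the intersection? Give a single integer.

Step 1 [NS]: N:car1-GO,E:wait,S:car3-GO,W:wait | queues: N=2 E=3 S=0 W=1
Step 2 [NS]: N:car4-GO,E:wait,S:empty,W:wait | queues: N=1 E=3 S=0 W=1
Step 3 [EW]: N:wait,E:car5-GO,S:wait,W:car2-GO | queues: N=1 E=2 S=0 W=0
Step 4 [EW]: N:wait,E:car7-GO,S:wait,W:empty | queues: N=1 E=1 S=0 W=0
Step 5 [EW]: N:wait,E:car8-GO,S:wait,W:empty | queues: N=1 E=0 S=0 W=0
Step 6 [NS]: N:car6-GO,E:wait,S:empty,W:wait | queues: N=0 E=0 S=0 W=0
Car 8 crosses at step 5

5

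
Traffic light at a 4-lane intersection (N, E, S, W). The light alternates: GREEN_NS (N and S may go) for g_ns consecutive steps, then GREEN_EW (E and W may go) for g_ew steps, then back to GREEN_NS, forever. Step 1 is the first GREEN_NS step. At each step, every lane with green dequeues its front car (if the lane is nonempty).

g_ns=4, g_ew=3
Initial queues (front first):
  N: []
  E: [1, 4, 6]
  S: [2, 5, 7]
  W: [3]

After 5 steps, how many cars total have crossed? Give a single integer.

Step 1 [NS]: N:empty,E:wait,S:car2-GO,W:wait | queues: N=0 E=3 S=2 W=1
Step 2 [NS]: N:empty,E:wait,S:car5-GO,W:wait | queues: N=0 E=3 S=1 W=1
Step 3 [NS]: N:empty,E:wait,S:car7-GO,W:wait | queues: N=0 E=3 S=0 W=1
Step 4 [NS]: N:empty,E:wait,S:empty,W:wait | queues: N=0 E=3 S=0 W=1
Step 5 [EW]: N:wait,E:car1-GO,S:wait,W:car3-GO | queues: N=0 E=2 S=0 W=0
Cars crossed by step 5: 5

Answer: 5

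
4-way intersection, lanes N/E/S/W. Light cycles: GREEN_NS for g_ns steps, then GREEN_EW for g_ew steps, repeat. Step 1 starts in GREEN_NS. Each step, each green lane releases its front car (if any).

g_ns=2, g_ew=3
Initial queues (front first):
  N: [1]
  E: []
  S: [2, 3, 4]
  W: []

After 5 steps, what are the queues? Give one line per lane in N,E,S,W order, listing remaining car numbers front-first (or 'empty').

Step 1 [NS]: N:car1-GO,E:wait,S:car2-GO,W:wait | queues: N=0 E=0 S=2 W=0
Step 2 [NS]: N:empty,E:wait,S:car3-GO,W:wait | queues: N=0 E=0 S=1 W=0
Step 3 [EW]: N:wait,E:empty,S:wait,W:empty | queues: N=0 E=0 S=1 W=0
Step 4 [EW]: N:wait,E:empty,S:wait,W:empty | queues: N=0 E=0 S=1 W=0
Step 5 [EW]: N:wait,E:empty,S:wait,W:empty | queues: N=0 E=0 S=1 W=0

N: empty
E: empty
S: 4
W: empty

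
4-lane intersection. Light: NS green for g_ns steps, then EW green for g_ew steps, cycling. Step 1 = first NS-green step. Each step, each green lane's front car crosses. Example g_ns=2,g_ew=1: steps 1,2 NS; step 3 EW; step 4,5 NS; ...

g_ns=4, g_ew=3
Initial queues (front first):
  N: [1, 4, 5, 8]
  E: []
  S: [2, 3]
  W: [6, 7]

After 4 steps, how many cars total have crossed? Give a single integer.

Answer: 6

Derivation:
Step 1 [NS]: N:car1-GO,E:wait,S:car2-GO,W:wait | queues: N=3 E=0 S=1 W=2
Step 2 [NS]: N:car4-GO,E:wait,S:car3-GO,W:wait | queues: N=2 E=0 S=0 W=2
Step 3 [NS]: N:car5-GO,E:wait,S:empty,W:wait | queues: N=1 E=0 S=0 W=2
Step 4 [NS]: N:car8-GO,E:wait,S:empty,W:wait | queues: N=0 E=0 S=0 W=2
Cars crossed by step 4: 6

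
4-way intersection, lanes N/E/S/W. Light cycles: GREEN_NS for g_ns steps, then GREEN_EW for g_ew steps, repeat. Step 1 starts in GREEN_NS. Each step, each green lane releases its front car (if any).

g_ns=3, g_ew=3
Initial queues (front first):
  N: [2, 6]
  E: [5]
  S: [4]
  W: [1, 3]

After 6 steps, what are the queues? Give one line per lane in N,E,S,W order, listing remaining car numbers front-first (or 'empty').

Step 1 [NS]: N:car2-GO,E:wait,S:car4-GO,W:wait | queues: N=1 E=1 S=0 W=2
Step 2 [NS]: N:car6-GO,E:wait,S:empty,W:wait | queues: N=0 E=1 S=0 W=2
Step 3 [NS]: N:empty,E:wait,S:empty,W:wait | queues: N=0 E=1 S=0 W=2
Step 4 [EW]: N:wait,E:car5-GO,S:wait,W:car1-GO | queues: N=0 E=0 S=0 W=1
Step 5 [EW]: N:wait,E:empty,S:wait,W:car3-GO | queues: N=0 E=0 S=0 W=0

N: empty
E: empty
S: empty
W: empty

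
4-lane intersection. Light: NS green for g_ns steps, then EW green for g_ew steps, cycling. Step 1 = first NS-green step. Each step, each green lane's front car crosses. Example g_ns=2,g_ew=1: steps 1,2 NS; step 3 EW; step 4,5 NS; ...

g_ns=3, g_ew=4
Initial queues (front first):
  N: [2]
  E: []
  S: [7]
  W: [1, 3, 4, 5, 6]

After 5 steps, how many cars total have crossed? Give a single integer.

Answer: 4

Derivation:
Step 1 [NS]: N:car2-GO,E:wait,S:car7-GO,W:wait | queues: N=0 E=0 S=0 W=5
Step 2 [NS]: N:empty,E:wait,S:empty,W:wait | queues: N=0 E=0 S=0 W=5
Step 3 [NS]: N:empty,E:wait,S:empty,W:wait | queues: N=0 E=0 S=0 W=5
Step 4 [EW]: N:wait,E:empty,S:wait,W:car1-GO | queues: N=0 E=0 S=0 W=4
Step 5 [EW]: N:wait,E:empty,S:wait,W:car3-GO | queues: N=0 E=0 S=0 W=3
Cars crossed by step 5: 4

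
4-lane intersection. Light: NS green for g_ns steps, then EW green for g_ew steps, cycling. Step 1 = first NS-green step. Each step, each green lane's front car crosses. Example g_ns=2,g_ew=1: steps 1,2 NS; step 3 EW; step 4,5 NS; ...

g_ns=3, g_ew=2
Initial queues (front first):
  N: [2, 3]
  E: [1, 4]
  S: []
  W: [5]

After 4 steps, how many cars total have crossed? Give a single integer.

Answer: 4

Derivation:
Step 1 [NS]: N:car2-GO,E:wait,S:empty,W:wait | queues: N=1 E=2 S=0 W=1
Step 2 [NS]: N:car3-GO,E:wait,S:empty,W:wait | queues: N=0 E=2 S=0 W=1
Step 3 [NS]: N:empty,E:wait,S:empty,W:wait | queues: N=0 E=2 S=0 W=1
Step 4 [EW]: N:wait,E:car1-GO,S:wait,W:car5-GO | queues: N=0 E=1 S=0 W=0
Cars crossed by step 4: 4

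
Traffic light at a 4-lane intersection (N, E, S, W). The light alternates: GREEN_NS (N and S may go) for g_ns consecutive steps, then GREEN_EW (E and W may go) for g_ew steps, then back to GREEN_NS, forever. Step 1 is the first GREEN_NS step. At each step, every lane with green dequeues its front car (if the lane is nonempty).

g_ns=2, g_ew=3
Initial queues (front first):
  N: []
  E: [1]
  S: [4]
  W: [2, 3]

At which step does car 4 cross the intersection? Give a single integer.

Step 1 [NS]: N:empty,E:wait,S:car4-GO,W:wait | queues: N=0 E=1 S=0 W=2
Step 2 [NS]: N:empty,E:wait,S:empty,W:wait | queues: N=0 E=1 S=0 W=2
Step 3 [EW]: N:wait,E:car1-GO,S:wait,W:car2-GO | queues: N=0 E=0 S=0 W=1
Step 4 [EW]: N:wait,E:empty,S:wait,W:car3-GO | queues: N=0 E=0 S=0 W=0
Car 4 crosses at step 1

1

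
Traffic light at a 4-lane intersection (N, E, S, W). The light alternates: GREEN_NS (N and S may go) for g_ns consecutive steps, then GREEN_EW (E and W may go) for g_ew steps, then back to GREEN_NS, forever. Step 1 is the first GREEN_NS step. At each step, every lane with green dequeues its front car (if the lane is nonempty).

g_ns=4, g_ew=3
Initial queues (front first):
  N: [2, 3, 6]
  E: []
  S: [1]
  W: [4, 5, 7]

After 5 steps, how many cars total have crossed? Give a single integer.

Answer: 5

Derivation:
Step 1 [NS]: N:car2-GO,E:wait,S:car1-GO,W:wait | queues: N=2 E=0 S=0 W=3
Step 2 [NS]: N:car3-GO,E:wait,S:empty,W:wait | queues: N=1 E=0 S=0 W=3
Step 3 [NS]: N:car6-GO,E:wait,S:empty,W:wait | queues: N=0 E=0 S=0 W=3
Step 4 [NS]: N:empty,E:wait,S:empty,W:wait | queues: N=0 E=0 S=0 W=3
Step 5 [EW]: N:wait,E:empty,S:wait,W:car4-GO | queues: N=0 E=0 S=0 W=2
Cars crossed by step 5: 5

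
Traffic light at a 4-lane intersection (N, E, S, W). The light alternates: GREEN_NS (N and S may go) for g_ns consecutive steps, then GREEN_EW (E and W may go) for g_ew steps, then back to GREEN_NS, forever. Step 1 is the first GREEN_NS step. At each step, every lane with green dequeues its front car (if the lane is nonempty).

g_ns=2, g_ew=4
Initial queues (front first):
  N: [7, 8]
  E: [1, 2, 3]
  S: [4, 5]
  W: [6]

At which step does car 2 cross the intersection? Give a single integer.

Step 1 [NS]: N:car7-GO,E:wait,S:car4-GO,W:wait | queues: N=1 E=3 S=1 W=1
Step 2 [NS]: N:car8-GO,E:wait,S:car5-GO,W:wait | queues: N=0 E=3 S=0 W=1
Step 3 [EW]: N:wait,E:car1-GO,S:wait,W:car6-GO | queues: N=0 E=2 S=0 W=0
Step 4 [EW]: N:wait,E:car2-GO,S:wait,W:empty | queues: N=0 E=1 S=0 W=0
Step 5 [EW]: N:wait,E:car3-GO,S:wait,W:empty | queues: N=0 E=0 S=0 W=0
Car 2 crosses at step 4

4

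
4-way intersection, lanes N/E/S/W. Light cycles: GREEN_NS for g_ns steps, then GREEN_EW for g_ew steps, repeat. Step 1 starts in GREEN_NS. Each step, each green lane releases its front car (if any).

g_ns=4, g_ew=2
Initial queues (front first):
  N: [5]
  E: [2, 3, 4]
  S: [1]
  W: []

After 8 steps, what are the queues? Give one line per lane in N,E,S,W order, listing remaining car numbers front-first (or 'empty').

Step 1 [NS]: N:car5-GO,E:wait,S:car1-GO,W:wait | queues: N=0 E=3 S=0 W=0
Step 2 [NS]: N:empty,E:wait,S:empty,W:wait | queues: N=0 E=3 S=0 W=0
Step 3 [NS]: N:empty,E:wait,S:empty,W:wait | queues: N=0 E=3 S=0 W=0
Step 4 [NS]: N:empty,E:wait,S:empty,W:wait | queues: N=0 E=3 S=0 W=0
Step 5 [EW]: N:wait,E:car2-GO,S:wait,W:empty | queues: N=0 E=2 S=0 W=0
Step 6 [EW]: N:wait,E:car3-GO,S:wait,W:empty | queues: N=0 E=1 S=0 W=0
Step 7 [NS]: N:empty,E:wait,S:empty,W:wait | queues: N=0 E=1 S=0 W=0
Step 8 [NS]: N:empty,E:wait,S:empty,W:wait | queues: N=0 E=1 S=0 W=0

N: empty
E: 4
S: empty
W: empty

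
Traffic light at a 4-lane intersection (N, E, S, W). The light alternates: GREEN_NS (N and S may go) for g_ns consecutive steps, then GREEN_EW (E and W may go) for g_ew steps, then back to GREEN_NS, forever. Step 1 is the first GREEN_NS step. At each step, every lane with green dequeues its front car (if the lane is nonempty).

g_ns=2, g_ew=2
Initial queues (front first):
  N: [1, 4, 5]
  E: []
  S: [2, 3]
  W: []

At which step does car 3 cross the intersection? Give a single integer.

Step 1 [NS]: N:car1-GO,E:wait,S:car2-GO,W:wait | queues: N=2 E=0 S=1 W=0
Step 2 [NS]: N:car4-GO,E:wait,S:car3-GO,W:wait | queues: N=1 E=0 S=0 W=0
Step 3 [EW]: N:wait,E:empty,S:wait,W:empty | queues: N=1 E=0 S=0 W=0
Step 4 [EW]: N:wait,E:empty,S:wait,W:empty | queues: N=1 E=0 S=0 W=0
Step 5 [NS]: N:car5-GO,E:wait,S:empty,W:wait | queues: N=0 E=0 S=0 W=0
Car 3 crosses at step 2

2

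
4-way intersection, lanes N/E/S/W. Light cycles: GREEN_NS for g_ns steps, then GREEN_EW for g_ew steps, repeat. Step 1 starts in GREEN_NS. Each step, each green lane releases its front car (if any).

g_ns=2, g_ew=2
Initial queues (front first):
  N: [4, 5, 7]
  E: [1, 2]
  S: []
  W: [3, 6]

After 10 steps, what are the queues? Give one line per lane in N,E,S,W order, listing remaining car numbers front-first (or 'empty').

Step 1 [NS]: N:car4-GO,E:wait,S:empty,W:wait | queues: N=2 E=2 S=0 W=2
Step 2 [NS]: N:car5-GO,E:wait,S:empty,W:wait | queues: N=1 E=2 S=0 W=2
Step 3 [EW]: N:wait,E:car1-GO,S:wait,W:car3-GO | queues: N=1 E=1 S=0 W=1
Step 4 [EW]: N:wait,E:car2-GO,S:wait,W:car6-GO | queues: N=1 E=0 S=0 W=0
Step 5 [NS]: N:car7-GO,E:wait,S:empty,W:wait | queues: N=0 E=0 S=0 W=0

N: empty
E: empty
S: empty
W: empty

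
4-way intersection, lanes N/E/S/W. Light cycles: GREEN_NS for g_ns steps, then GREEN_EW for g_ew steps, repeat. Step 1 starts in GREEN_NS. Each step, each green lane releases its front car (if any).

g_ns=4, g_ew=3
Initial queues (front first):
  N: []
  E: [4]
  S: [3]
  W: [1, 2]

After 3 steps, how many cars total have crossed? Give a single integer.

Answer: 1

Derivation:
Step 1 [NS]: N:empty,E:wait,S:car3-GO,W:wait | queues: N=0 E=1 S=0 W=2
Step 2 [NS]: N:empty,E:wait,S:empty,W:wait | queues: N=0 E=1 S=0 W=2
Step 3 [NS]: N:empty,E:wait,S:empty,W:wait | queues: N=0 E=1 S=0 W=2
Cars crossed by step 3: 1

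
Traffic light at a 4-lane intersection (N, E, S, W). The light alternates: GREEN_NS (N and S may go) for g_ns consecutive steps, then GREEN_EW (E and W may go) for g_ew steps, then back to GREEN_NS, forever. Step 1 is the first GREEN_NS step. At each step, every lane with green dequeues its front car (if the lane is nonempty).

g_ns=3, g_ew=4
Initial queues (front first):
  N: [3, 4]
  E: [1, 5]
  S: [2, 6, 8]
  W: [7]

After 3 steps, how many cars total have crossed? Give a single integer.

Answer: 5

Derivation:
Step 1 [NS]: N:car3-GO,E:wait,S:car2-GO,W:wait | queues: N=1 E=2 S=2 W=1
Step 2 [NS]: N:car4-GO,E:wait,S:car6-GO,W:wait | queues: N=0 E=2 S=1 W=1
Step 3 [NS]: N:empty,E:wait,S:car8-GO,W:wait | queues: N=0 E=2 S=0 W=1
Cars crossed by step 3: 5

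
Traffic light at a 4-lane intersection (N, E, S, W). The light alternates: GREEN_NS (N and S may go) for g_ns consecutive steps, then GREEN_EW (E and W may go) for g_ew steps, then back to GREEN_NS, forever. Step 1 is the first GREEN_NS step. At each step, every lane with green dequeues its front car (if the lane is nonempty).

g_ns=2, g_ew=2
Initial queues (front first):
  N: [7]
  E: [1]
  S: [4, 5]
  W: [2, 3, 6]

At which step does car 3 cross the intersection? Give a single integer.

Step 1 [NS]: N:car7-GO,E:wait,S:car4-GO,W:wait | queues: N=0 E=1 S=1 W=3
Step 2 [NS]: N:empty,E:wait,S:car5-GO,W:wait | queues: N=0 E=1 S=0 W=3
Step 3 [EW]: N:wait,E:car1-GO,S:wait,W:car2-GO | queues: N=0 E=0 S=0 W=2
Step 4 [EW]: N:wait,E:empty,S:wait,W:car3-GO | queues: N=0 E=0 S=0 W=1
Step 5 [NS]: N:empty,E:wait,S:empty,W:wait | queues: N=0 E=0 S=0 W=1
Step 6 [NS]: N:empty,E:wait,S:empty,W:wait | queues: N=0 E=0 S=0 W=1
Step 7 [EW]: N:wait,E:empty,S:wait,W:car6-GO | queues: N=0 E=0 S=0 W=0
Car 3 crosses at step 4

4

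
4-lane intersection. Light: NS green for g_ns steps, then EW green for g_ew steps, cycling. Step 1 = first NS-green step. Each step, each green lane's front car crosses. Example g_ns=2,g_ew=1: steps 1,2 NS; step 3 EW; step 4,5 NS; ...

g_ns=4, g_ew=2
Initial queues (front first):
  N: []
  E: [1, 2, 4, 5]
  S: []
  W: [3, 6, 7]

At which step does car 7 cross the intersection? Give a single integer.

Step 1 [NS]: N:empty,E:wait,S:empty,W:wait | queues: N=0 E=4 S=0 W=3
Step 2 [NS]: N:empty,E:wait,S:empty,W:wait | queues: N=0 E=4 S=0 W=3
Step 3 [NS]: N:empty,E:wait,S:empty,W:wait | queues: N=0 E=4 S=0 W=3
Step 4 [NS]: N:empty,E:wait,S:empty,W:wait | queues: N=0 E=4 S=0 W=3
Step 5 [EW]: N:wait,E:car1-GO,S:wait,W:car3-GO | queues: N=0 E=3 S=0 W=2
Step 6 [EW]: N:wait,E:car2-GO,S:wait,W:car6-GO | queues: N=0 E=2 S=0 W=1
Step 7 [NS]: N:empty,E:wait,S:empty,W:wait | queues: N=0 E=2 S=0 W=1
Step 8 [NS]: N:empty,E:wait,S:empty,W:wait | queues: N=0 E=2 S=0 W=1
Step 9 [NS]: N:empty,E:wait,S:empty,W:wait | queues: N=0 E=2 S=0 W=1
Step 10 [NS]: N:empty,E:wait,S:empty,W:wait | queues: N=0 E=2 S=0 W=1
Step 11 [EW]: N:wait,E:car4-GO,S:wait,W:car7-GO | queues: N=0 E=1 S=0 W=0
Step 12 [EW]: N:wait,E:car5-GO,S:wait,W:empty | queues: N=0 E=0 S=0 W=0
Car 7 crosses at step 11

11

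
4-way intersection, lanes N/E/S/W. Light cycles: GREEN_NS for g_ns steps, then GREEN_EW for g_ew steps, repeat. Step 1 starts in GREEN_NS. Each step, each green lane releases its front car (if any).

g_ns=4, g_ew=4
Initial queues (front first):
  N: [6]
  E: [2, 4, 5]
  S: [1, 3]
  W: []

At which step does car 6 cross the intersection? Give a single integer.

Step 1 [NS]: N:car6-GO,E:wait,S:car1-GO,W:wait | queues: N=0 E=3 S=1 W=0
Step 2 [NS]: N:empty,E:wait,S:car3-GO,W:wait | queues: N=0 E=3 S=0 W=0
Step 3 [NS]: N:empty,E:wait,S:empty,W:wait | queues: N=0 E=3 S=0 W=0
Step 4 [NS]: N:empty,E:wait,S:empty,W:wait | queues: N=0 E=3 S=0 W=0
Step 5 [EW]: N:wait,E:car2-GO,S:wait,W:empty | queues: N=0 E=2 S=0 W=0
Step 6 [EW]: N:wait,E:car4-GO,S:wait,W:empty | queues: N=0 E=1 S=0 W=0
Step 7 [EW]: N:wait,E:car5-GO,S:wait,W:empty | queues: N=0 E=0 S=0 W=0
Car 6 crosses at step 1

1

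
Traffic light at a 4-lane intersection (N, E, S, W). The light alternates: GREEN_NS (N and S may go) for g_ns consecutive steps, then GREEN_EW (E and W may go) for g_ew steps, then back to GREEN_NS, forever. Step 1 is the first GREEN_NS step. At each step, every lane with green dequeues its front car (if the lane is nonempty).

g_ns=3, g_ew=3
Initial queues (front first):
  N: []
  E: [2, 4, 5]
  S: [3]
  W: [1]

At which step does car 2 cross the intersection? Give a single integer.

Step 1 [NS]: N:empty,E:wait,S:car3-GO,W:wait | queues: N=0 E=3 S=0 W=1
Step 2 [NS]: N:empty,E:wait,S:empty,W:wait | queues: N=0 E=3 S=0 W=1
Step 3 [NS]: N:empty,E:wait,S:empty,W:wait | queues: N=0 E=3 S=0 W=1
Step 4 [EW]: N:wait,E:car2-GO,S:wait,W:car1-GO | queues: N=0 E=2 S=0 W=0
Step 5 [EW]: N:wait,E:car4-GO,S:wait,W:empty | queues: N=0 E=1 S=0 W=0
Step 6 [EW]: N:wait,E:car5-GO,S:wait,W:empty | queues: N=0 E=0 S=0 W=0
Car 2 crosses at step 4

4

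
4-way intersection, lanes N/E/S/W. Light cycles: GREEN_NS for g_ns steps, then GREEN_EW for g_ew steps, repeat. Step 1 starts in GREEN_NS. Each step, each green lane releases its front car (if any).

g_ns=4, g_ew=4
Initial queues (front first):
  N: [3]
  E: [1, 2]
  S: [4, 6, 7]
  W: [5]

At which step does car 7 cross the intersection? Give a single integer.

Step 1 [NS]: N:car3-GO,E:wait,S:car4-GO,W:wait | queues: N=0 E=2 S=2 W=1
Step 2 [NS]: N:empty,E:wait,S:car6-GO,W:wait | queues: N=0 E=2 S=1 W=1
Step 3 [NS]: N:empty,E:wait,S:car7-GO,W:wait | queues: N=0 E=2 S=0 W=1
Step 4 [NS]: N:empty,E:wait,S:empty,W:wait | queues: N=0 E=2 S=0 W=1
Step 5 [EW]: N:wait,E:car1-GO,S:wait,W:car5-GO | queues: N=0 E=1 S=0 W=0
Step 6 [EW]: N:wait,E:car2-GO,S:wait,W:empty | queues: N=0 E=0 S=0 W=0
Car 7 crosses at step 3

3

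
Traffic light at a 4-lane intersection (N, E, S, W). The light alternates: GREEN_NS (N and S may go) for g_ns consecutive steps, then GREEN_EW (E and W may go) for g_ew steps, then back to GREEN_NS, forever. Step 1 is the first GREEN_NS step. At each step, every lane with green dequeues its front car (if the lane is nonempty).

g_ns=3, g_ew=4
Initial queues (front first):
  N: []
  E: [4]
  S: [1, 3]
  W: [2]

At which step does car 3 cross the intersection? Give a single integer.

Step 1 [NS]: N:empty,E:wait,S:car1-GO,W:wait | queues: N=0 E=1 S=1 W=1
Step 2 [NS]: N:empty,E:wait,S:car3-GO,W:wait | queues: N=0 E=1 S=0 W=1
Step 3 [NS]: N:empty,E:wait,S:empty,W:wait | queues: N=0 E=1 S=0 W=1
Step 4 [EW]: N:wait,E:car4-GO,S:wait,W:car2-GO | queues: N=0 E=0 S=0 W=0
Car 3 crosses at step 2

2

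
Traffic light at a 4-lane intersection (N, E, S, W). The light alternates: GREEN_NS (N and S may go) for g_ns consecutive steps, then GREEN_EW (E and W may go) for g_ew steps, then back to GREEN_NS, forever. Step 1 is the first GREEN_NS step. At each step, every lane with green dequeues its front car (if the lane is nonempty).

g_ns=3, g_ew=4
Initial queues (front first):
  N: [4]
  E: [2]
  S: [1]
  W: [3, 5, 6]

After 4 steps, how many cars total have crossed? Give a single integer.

Answer: 4

Derivation:
Step 1 [NS]: N:car4-GO,E:wait,S:car1-GO,W:wait | queues: N=0 E=1 S=0 W=3
Step 2 [NS]: N:empty,E:wait,S:empty,W:wait | queues: N=0 E=1 S=0 W=3
Step 3 [NS]: N:empty,E:wait,S:empty,W:wait | queues: N=0 E=1 S=0 W=3
Step 4 [EW]: N:wait,E:car2-GO,S:wait,W:car3-GO | queues: N=0 E=0 S=0 W=2
Cars crossed by step 4: 4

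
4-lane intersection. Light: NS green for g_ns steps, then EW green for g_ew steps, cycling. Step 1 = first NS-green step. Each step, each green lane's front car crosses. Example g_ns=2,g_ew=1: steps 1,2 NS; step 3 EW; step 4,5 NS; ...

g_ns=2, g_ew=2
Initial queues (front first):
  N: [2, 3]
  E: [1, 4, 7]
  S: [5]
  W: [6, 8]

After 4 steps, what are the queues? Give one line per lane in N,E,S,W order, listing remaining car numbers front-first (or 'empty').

Step 1 [NS]: N:car2-GO,E:wait,S:car5-GO,W:wait | queues: N=1 E=3 S=0 W=2
Step 2 [NS]: N:car3-GO,E:wait,S:empty,W:wait | queues: N=0 E=3 S=0 W=2
Step 3 [EW]: N:wait,E:car1-GO,S:wait,W:car6-GO | queues: N=0 E=2 S=0 W=1
Step 4 [EW]: N:wait,E:car4-GO,S:wait,W:car8-GO | queues: N=0 E=1 S=0 W=0

N: empty
E: 7
S: empty
W: empty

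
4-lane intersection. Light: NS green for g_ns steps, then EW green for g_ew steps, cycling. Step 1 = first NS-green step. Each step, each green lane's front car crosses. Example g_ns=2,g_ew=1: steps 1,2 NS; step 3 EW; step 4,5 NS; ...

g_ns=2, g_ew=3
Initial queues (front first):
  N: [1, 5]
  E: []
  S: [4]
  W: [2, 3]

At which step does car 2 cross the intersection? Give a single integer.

Step 1 [NS]: N:car1-GO,E:wait,S:car4-GO,W:wait | queues: N=1 E=0 S=0 W=2
Step 2 [NS]: N:car5-GO,E:wait,S:empty,W:wait | queues: N=0 E=0 S=0 W=2
Step 3 [EW]: N:wait,E:empty,S:wait,W:car2-GO | queues: N=0 E=0 S=0 W=1
Step 4 [EW]: N:wait,E:empty,S:wait,W:car3-GO | queues: N=0 E=0 S=0 W=0
Car 2 crosses at step 3

3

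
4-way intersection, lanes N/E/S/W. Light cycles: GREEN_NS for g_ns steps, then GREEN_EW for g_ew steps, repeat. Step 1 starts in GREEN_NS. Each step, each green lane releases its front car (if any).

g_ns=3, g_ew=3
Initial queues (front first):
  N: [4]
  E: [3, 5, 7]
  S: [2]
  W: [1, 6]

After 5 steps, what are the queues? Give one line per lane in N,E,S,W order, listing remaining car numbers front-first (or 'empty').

Step 1 [NS]: N:car4-GO,E:wait,S:car2-GO,W:wait | queues: N=0 E=3 S=0 W=2
Step 2 [NS]: N:empty,E:wait,S:empty,W:wait | queues: N=0 E=3 S=0 W=2
Step 3 [NS]: N:empty,E:wait,S:empty,W:wait | queues: N=0 E=3 S=0 W=2
Step 4 [EW]: N:wait,E:car3-GO,S:wait,W:car1-GO | queues: N=0 E=2 S=0 W=1
Step 5 [EW]: N:wait,E:car5-GO,S:wait,W:car6-GO | queues: N=0 E=1 S=0 W=0

N: empty
E: 7
S: empty
W: empty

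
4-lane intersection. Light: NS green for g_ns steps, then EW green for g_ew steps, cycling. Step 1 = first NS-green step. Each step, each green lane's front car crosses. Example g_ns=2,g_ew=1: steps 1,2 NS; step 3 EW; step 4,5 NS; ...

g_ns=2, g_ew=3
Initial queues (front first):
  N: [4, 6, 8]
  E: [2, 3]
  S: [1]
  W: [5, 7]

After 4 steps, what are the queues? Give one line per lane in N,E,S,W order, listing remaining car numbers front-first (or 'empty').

Step 1 [NS]: N:car4-GO,E:wait,S:car1-GO,W:wait | queues: N=2 E=2 S=0 W=2
Step 2 [NS]: N:car6-GO,E:wait,S:empty,W:wait | queues: N=1 E=2 S=0 W=2
Step 3 [EW]: N:wait,E:car2-GO,S:wait,W:car5-GO | queues: N=1 E=1 S=0 W=1
Step 4 [EW]: N:wait,E:car3-GO,S:wait,W:car7-GO | queues: N=1 E=0 S=0 W=0

N: 8
E: empty
S: empty
W: empty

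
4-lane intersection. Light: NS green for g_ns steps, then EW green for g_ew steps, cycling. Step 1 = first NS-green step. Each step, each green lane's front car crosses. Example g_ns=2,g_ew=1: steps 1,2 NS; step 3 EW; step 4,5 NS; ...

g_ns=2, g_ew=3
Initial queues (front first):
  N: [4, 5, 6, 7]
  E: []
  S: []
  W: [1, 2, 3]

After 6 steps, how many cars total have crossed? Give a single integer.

Step 1 [NS]: N:car4-GO,E:wait,S:empty,W:wait | queues: N=3 E=0 S=0 W=3
Step 2 [NS]: N:car5-GO,E:wait,S:empty,W:wait | queues: N=2 E=0 S=0 W=3
Step 3 [EW]: N:wait,E:empty,S:wait,W:car1-GO | queues: N=2 E=0 S=0 W=2
Step 4 [EW]: N:wait,E:empty,S:wait,W:car2-GO | queues: N=2 E=0 S=0 W=1
Step 5 [EW]: N:wait,E:empty,S:wait,W:car3-GO | queues: N=2 E=0 S=0 W=0
Step 6 [NS]: N:car6-GO,E:wait,S:empty,W:wait | queues: N=1 E=0 S=0 W=0
Cars crossed by step 6: 6

Answer: 6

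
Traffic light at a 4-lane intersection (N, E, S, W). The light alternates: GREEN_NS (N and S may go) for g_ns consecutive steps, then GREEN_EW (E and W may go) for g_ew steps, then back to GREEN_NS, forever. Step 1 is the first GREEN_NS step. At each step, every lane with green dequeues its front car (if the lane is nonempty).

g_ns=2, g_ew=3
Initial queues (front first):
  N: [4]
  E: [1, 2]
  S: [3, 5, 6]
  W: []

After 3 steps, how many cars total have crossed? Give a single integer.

Answer: 4

Derivation:
Step 1 [NS]: N:car4-GO,E:wait,S:car3-GO,W:wait | queues: N=0 E=2 S=2 W=0
Step 2 [NS]: N:empty,E:wait,S:car5-GO,W:wait | queues: N=0 E=2 S=1 W=0
Step 3 [EW]: N:wait,E:car1-GO,S:wait,W:empty | queues: N=0 E=1 S=1 W=0
Cars crossed by step 3: 4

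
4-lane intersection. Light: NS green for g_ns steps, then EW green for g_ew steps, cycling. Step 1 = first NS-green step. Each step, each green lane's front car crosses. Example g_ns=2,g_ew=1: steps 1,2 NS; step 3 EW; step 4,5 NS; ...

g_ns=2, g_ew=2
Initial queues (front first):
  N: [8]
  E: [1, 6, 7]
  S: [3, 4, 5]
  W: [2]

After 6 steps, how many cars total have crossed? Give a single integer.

Step 1 [NS]: N:car8-GO,E:wait,S:car3-GO,W:wait | queues: N=0 E=3 S=2 W=1
Step 2 [NS]: N:empty,E:wait,S:car4-GO,W:wait | queues: N=0 E=3 S=1 W=1
Step 3 [EW]: N:wait,E:car1-GO,S:wait,W:car2-GO | queues: N=0 E=2 S=1 W=0
Step 4 [EW]: N:wait,E:car6-GO,S:wait,W:empty | queues: N=0 E=1 S=1 W=0
Step 5 [NS]: N:empty,E:wait,S:car5-GO,W:wait | queues: N=0 E=1 S=0 W=0
Step 6 [NS]: N:empty,E:wait,S:empty,W:wait | queues: N=0 E=1 S=0 W=0
Cars crossed by step 6: 7

Answer: 7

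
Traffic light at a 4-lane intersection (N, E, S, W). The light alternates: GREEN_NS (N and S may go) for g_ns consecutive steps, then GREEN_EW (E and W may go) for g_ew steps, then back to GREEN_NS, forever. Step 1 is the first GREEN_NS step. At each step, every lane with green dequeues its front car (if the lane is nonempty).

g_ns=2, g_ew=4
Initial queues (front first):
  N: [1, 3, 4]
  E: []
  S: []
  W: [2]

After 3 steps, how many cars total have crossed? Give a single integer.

Step 1 [NS]: N:car1-GO,E:wait,S:empty,W:wait | queues: N=2 E=0 S=0 W=1
Step 2 [NS]: N:car3-GO,E:wait,S:empty,W:wait | queues: N=1 E=0 S=0 W=1
Step 3 [EW]: N:wait,E:empty,S:wait,W:car2-GO | queues: N=1 E=0 S=0 W=0
Cars crossed by step 3: 3

Answer: 3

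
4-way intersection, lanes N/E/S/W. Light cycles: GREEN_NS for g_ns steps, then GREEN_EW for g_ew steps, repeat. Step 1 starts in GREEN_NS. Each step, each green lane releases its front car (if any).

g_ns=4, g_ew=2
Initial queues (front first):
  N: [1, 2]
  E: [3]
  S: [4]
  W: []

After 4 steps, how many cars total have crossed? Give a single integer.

Step 1 [NS]: N:car1-GO,E:wait,S:car4-GO,W:wait | queues: N=1 E=1 S=0 W=0
Step 2 [NS]: N:car2-GO,E:wait,S:empty,W:wait | queues: N=0 E=1 S=0 W=0
Step 3 [NS]: N:empty,E:wait,S:empty,W:wait | queues: N=0 E=1 S=0 W=0
Step 4 [NS]: N:empty,E:wait,S:empty,W:wait | queues: N=0 E=1 S=0 W=0
Cars crossed by step 4: 3

Answer: 3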